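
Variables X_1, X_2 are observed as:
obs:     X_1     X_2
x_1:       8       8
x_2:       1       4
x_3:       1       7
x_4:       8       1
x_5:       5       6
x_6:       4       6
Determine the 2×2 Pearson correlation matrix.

Step 1 — column means:
  mean(X_1) = (8 + 1 + 1 + 8 + 5 + 4) / 6 = 27/6 = 4.5
  mean(X_2) = (8 + 4 + 7 + 1 + 6 + 6) / 6 = 32/6 = 5.3333

Step 2 — sample variances and covariances s[i,j] = (1/(n-1)) · Σ_k (x_{k,i} - mean_i) · (x_{k,j} - mean_j), with n-1 = 5:
  s[X_1,X_1] = ((3.5)·(3.5) + (-3.5)·(-3.5) + (-3.5)·(-3.5) + (3.5)·(3.5) + (0.5)·(0.5) + (-0.5)·(-0.5)) / 5 = 49.5/5 = 9.9
  s[X_1,X_2] = ((3.5)·(2.6667) + (-3.5)·(-1.3333) + (-3.5)·(1.6667) + (3.5)·(-4.3333) + (0.5)·(0.6667) + (-0.5)·(0.6667)) / 5 = -7/5 = -1.4
  s[X_2,X_2] = ((2.6667)·(2.6667) + (-1.3333)·(-1.3333) + (1.6667)·(1.6667) + (-4.3333)·(-4.3333) + (0.6667)·(0.6667) + (0.6667)·(0.6667)) / 5 = 31.3333/5 = 6.2667
  Sample standard deviations s_i = √(s[i,i]):
  s(X_1) = √(9.9) = 3.1464
  s(X_2) = √(6.2667) = 2.5033

Step 3 — r_{ij} = s_{ij} / (s_i · s_j):
  r[X_1,X_1] = 1 (diagonal).
  r[X_1,X_2] = -1.4 / (3.1464 · 2.5033) = -1.4 / 7.8765 = -0.1777
  r[X_2,X_2] = 1 (diagonal).

R is symmetric with unit diagonal. Assembling:

R = [[1, -0.1777],
 [-0.1777, 1]]


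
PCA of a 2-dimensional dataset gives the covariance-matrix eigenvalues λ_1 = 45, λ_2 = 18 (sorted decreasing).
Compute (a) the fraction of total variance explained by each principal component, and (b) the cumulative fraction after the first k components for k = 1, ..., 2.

Step 1 — total variance = trace(Sigma) = Σ λ_i = 45 + 18 = 63.

Step 2 — fraction explained by component i = λ_i / Σ λ:
  PC1: 45/63 = 0.7143
  PC2: 18/63 = 0.2857

Step 3 — cumulative fraction after k components = (λ_1 + ... + λ_k) / Σ λ:
  k = 1: 45/63 = 0.7143
  k = 2: (45 + 18)/63 = 63/63 = 1

Summary (fraction, with percent):

explained: PC1 0.7143 (71.43%), PC2 0.2857 (28.57%);  cumulative: 0.7143, 1


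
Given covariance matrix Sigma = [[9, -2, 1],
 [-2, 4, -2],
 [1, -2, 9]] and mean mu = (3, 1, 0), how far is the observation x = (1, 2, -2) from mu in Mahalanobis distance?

Step 1 — centre the observation: (x - mu) = (-2, 1, -2).

Step 2 — invert Sigma (cofactor / det for 3×3, or solve directly):
  Sigma^{-1} = [[0.125, 0.0625, 0],
 [0.0625, 0.3125, 0.0625],
 [0, 0.0625, 0.125]].

Step 3 — form the quadratic (x - mu)^T · Sigma^{-1} · (x - mu):
  Sigma^{-1} · (x - mu) = (-0.1875, 0.0625, -0.1875).
  (x - mu)^T · [Sigma^{-1} · (x - mu)] = (-2)·(-0.1875) + (1)·(0.0625) + (-2)·(-0.1875) = 0.8125.

Step 4 — take square root: d = √(0.8125) ≈ 0.9014.

d(x, mu) = √(0.8125) ≈ 0.9014


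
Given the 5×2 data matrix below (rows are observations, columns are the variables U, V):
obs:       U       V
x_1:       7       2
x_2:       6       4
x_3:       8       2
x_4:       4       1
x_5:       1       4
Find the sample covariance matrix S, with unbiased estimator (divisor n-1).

Step 1 — column means:
  mean(U) = (7 + 6 + 8 + 4 + 1) / 5 = 26/5 = 5.2
  mean(V) = (2 + 4 + 2 + 1 + 4) / 5 = 13/5 = 2.6

Step 2 — sample covariance S[i,j] = (1/(n-1)) · Σ_k (x_{k,i} - mean_i) · (x_{k,j} - mean_j), with n-1 = 4.
  S[U,U] = ((1.8)·(1.8) + (0.8)·(0.8) + (2.8)·(2.8) + (-1.2)·(-1.2) + (-4.2)·(-4.2)) / 4 = 30.8/4 = 7.7
  S[U,V] = ((1.8)·(-0.6) + (0.8)·(1.4) + (2.8)·(-0.6) + (-1.2)·(-1.6) + (-4.2)·(1.4)) / 4 = -5.6/4 = -1.4
  S[V,V] = ((-0.6)·(-0.6) + (1.4)·(1.4) + (-0.6)·(-0.6) + (-1.6)·(-1.6) + (1.4)·(1.4)) / 4 = 7.2/4 = 1.8

S is symmetric (S[j,i] = S[i,j]). Assembling:

S = [[7.7, -1.4],
 [-1.4, 1.8]]


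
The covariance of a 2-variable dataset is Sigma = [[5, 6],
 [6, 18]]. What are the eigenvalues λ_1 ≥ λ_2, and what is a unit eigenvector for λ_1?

Step 1 — characteristic polynomial of 2×2 Sigma:
  det(Sigma - λI) = λ² - trace · λ + det = 0.
  trace = 5 + 18 = 23, det = 5·18 - (6)² = 54.
Step 2 — discriminant:
  Δ = trace² - 4·det = 529 - 216 = 313.
Step 3 — eigenvalues:
  λ = (trace ± √Δ)/2 = (23 ± 17.6918)/2,
  λ_1 = 20.3459,  λ_2 = 2.6541.

Step 4 — unit eigenvector for λ_1: solve (Sigma - λ_1 I)v = 0. First row:
  (5 - 20.3459)·v_x + (6)·v_y = 0, i.e. (-15.3459)·v_x + (6)·v_y = 0,
  so v ∝ (b, λ_1 - a) = (6, 15.3459) = u.
  ||u|| = √((6)² + (15.3459)²) = √(271.4967) ≈ 16.4772,
  v_1 = u/||u|| ≈ (0.3641, 0.9313) (||v_1|| = 1).

λ_1 = 20.3459,  λ_2 = 2.6541;  v_1 ≈ (0.3641, 0.9313)


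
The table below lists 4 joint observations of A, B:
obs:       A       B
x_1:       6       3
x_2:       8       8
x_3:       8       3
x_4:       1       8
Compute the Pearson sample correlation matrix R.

Step 1 — column means:
  mean(A) = (6 + 8 + 8 + 1) / 4 = 23/4 = 5.75
  mean(B) = (3 + 8 + 3 + 8) / 4 = 22/4 = 5.5

Step 2 — sample variances and covariances s[i,j] = (1/(n-1)) · Σ_k (x_{k,i} - mean_i) · (x_{k,j} - mean_j), with n-1 = 3:
  s[A,A] = ((0.25)·(0.25) + (2.25)·(2.25) + (2.25)·(2.25) + (-4.75)·(-4.75)) / 3 = 32.75/3 = 10.9167
  s[A,B] = ((0.25)·(-2.5) + (2.25)·(2.5) + (2.25)·(-2.5) + (-4.75)·(2.5)) / 3 = -12.5/3 = -4.1667
  s[B,B] = ((-2.5)·(-2.5) + (2.5)·(2.5) + (-2.5)·(-2.5) + (2.5)·(2.5)) / 3 = 25/3 = 8.3333
  Sample standard deviations s_i = √(s[i,i]):
  s(A) = √(10.9167) = 3.304
  s(B) = √(8.3333) = 2.8868

Step 3 — r_{ij} = s_{ij} / (s_i · s_j):
  r[A,A] = 1 (diagonal).
  r[A,B] = -4.1667 / (3.304 · 2.8868) = -4.1667 / 9.5379 = -0.4369
  r[B,B] = 1 (diagonal).

R is symmetric with unit diagonal. Assembling:

R = [[1, -0.4369],
 [-0.4369, 1]]


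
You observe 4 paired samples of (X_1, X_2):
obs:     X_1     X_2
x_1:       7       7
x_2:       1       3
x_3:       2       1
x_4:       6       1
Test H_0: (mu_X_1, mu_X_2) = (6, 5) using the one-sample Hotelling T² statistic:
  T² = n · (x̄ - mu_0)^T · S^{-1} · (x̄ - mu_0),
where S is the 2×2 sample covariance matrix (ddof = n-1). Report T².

Step 1 — sample mean vector:
  mean(X_1) = (7 + 1 + 2 + 6) / 4 = 16/4 = 4
  mean(X_2) = (7 + 3 + 1 + 1) / 4 = 12/4 = 3
  x̄ = (4, 3),  deviation x̄ - mu_0 = (4, 3) - (6, 5) = (-2, -2).

Step 2 — sample covariance matrix, S[i,j] = (1/(n-1)) · Σ_k (x_{k,i} - mean_i) · (x_{k,j} - mean_j), divisor n-1 = 3:
  S[X_1,X_1] = ((3)·(3) + (-3)·(-3) + (-2)·(-2) + (2)·(2)) / 3 = 26/3 = 8.6667
  S[X_1,X_2] = ((3)·(4) + (-3)·(0) + (-2)·(-2) + (2)·(-2)) / 3 = 12/3 = 4
  S[X_2,X_2] = ((4)·(4) + (0)·(0) + (-2)·(-2) + (-2)·(-2)) / 3 = 24/3 = 8
  S = [[8.6667, 4],
 [4, 8]].

Step 3 — invert S. det(S) = 8.6667·8 - (4)² = 53.3333.
  S^{-1} = (1/det) · [[d, -b], [-b, a]] = [[0.15, -0.075],
 [-0.075, 0.1625]].

Step 4 — quadratic form (x̄ - mu_0)^T · S^{-1} · (x̄ - mu_0):
  S^{-1} · (x̄ - mu_0) = (-0.15, -0.175),
  (x̄ - mu_0)^T · [...] = (-2)·(-0.15) + (-2)·(-0.175) = 0.65.

Step 5 — scale by n: T² = 4 · 0.65 = 2.6.

T² ≈ 2.6


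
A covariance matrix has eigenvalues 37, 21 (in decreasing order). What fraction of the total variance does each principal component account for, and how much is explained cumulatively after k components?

Step 1 — total variance = trace(Sigma) = Σ λ_i = 37 + 21 = 58.

Step 2 — fraction explained by component i = λ_i / Σ λ:
  PC1: 37/58 = 0.6379
  PC2: 21/58 = 0.3621

Step 3 — cumulative fraction after k components = (λ_1 + ... + λ_k) / Σ λ:
  k = 1: 37/58 = 0.6379
  k = 2: (37 + 21)/58 = 58/58 = 1

Summary (fraction, with percent):

explained: PC1 0.6379 (63.79%), PC2 0.3621 (36.21%);  cumulative: 0.6379, 1


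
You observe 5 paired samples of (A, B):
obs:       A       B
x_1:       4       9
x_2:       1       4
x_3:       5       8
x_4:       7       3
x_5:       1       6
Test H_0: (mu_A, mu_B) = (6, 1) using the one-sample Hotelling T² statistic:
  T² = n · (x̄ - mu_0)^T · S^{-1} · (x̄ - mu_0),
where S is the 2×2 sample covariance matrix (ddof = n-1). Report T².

Step 1 — sample mean vector:
  mean(A) = (4 + 1 + 5 + 7 + 1) / 5 = 18/5 = 3.6
  mean(B) = (9 + 4 + 8 + 3 + 6) / 5 = 30/5 = 6
  x̄ = (3.6, 6),  deviation x̄ - mu_0 = (3.6, 6) - (6, 1) = (-2.4, 5).

Step 2 — sample covariance matrix, S[i,j] = (1/(n-1)) · Σ_k (x_{k,i} - mean_i) · (x_{k,j} - mean_j), divisor n-1 = 4:
  S[A,A] = ((0.4)·(0.4) + (-2.6)·(-2.6) + (1.4)·(1.4) + (3.4)·(3.4) + (-2.6)·(-2.6)) / 4 = 27.2/4 = 6.8
  S[A,B] = ((0.4)·(3) + (-2.6)·(-2) + (1.4)·(2) + (3.4)·(-3) + (-2.6)·(0)) / 4 = -1/4 = -0.25
  S[B,B] = ((3)·(3) + (-2)·(-2) + (2)·(2) + (-3)·(-3) + (0)·(0)) / 4 = 26/4 = 6.5
  S = [[6.8, -0.25],
 [-0.25, 6.5]].

Step 3 — invert S. det(S) = 6.8·6.5 - (-0.25)² = 44.1375.
  S^{-1} = (1/det) · [[d, -b], [-b, a]] = [[0.1473, 0.0057],
 [0.0057, 0.1541]].

Step 4 — quadratic form (x̄ - mu_0)^T · S^{-1} · (x̄ - mu_0):
  S^{-1} · (x̄ - mu_0) = (-0.3251, 0.7567),
  (x̄ - mu_0)^T · [...] = (-2.4)·(-0.3251) + (5)·(0.7567) = 4.5639.

Step 5 — scale by n: T² = 5 · 4.5639 = 22.8196.

T² ≈ 22.8196


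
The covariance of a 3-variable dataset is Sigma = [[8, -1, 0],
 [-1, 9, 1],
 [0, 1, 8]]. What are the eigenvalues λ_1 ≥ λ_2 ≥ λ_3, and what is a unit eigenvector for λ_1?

Step 1 — characteristic polynomial p(λ) = det(λI - Sigma) = λ³ - tr·λ² + c_1·λ - det, where tr = trace, c_1 = sum of the principal 2×2 minors, det = det(Sigma):
  tr = 8 + 9 + 8 = 25,
  c_1 = (8·9 - (-1)²) + (8·8 - (0)²) + (9·8 - (1)²) = 71 + 64 + 71 = 206,
  det = 8·(9·8 - (1)²) - (-1)·((-1)·8 - (1)·(0)) + (0)·((-1)·(1) - 9·(0)) = 8·(71) - (-1)·(-8) + (0)·(-1) = 560.
  So p(λ) = λ³ - 25λ² + 206λ - 560.
Step 2 — look for an integer root (rational root theorem: any rational root is an integer divisor of 560). Testing λ = 7:
  p(7) = 343 - 1225 + 1442 - 560 = 0  ✓
  Dividing out (λ - 7): p(λ) = (λ - 7)(λ² - 18λ + 80).
Step 3 — remaining eigenvalues from the quadratic λ² - 18λ + 80 = 0:
  Δ = 18² - 4·80 = 324 - 320 = 4,  λ = (18 ± √4)/2 = (18 ± 2)/2 = 10 or 8.
  Sorted: λ_1 = 10,  λ_2 = 8,  λ_3 = 7  (check: sum = 25 = tr ✓).

Step 4 — unit eigenvector for λ_1 = 10: v spans the null space of (Sigma - λ_1 I), whose rows are
  r_1 = (-2, -1, 0),  r_2 = (-1, -1, 1),  r_3 = (0, 1, -2).
  v is orthogonal to every row, so take v ∝ r_1 × r_2 = ((-1)·(1) - (0)·(-1), (0)·(-1) - (-2)·(1), (-2)·(-1) - (-1)·(-1)) = (-1, 2, 1).
  Rescale (multiply by -1 so the first nonzero entry is positive): u = (1, -2, -1).
  ||u|| = √((1)² + (-2)² + (-1)²) = √(6) ≈ 2.4495,  v_1 = u/||u|| ≈ (0.4082, -0.8165, -0.4082) (||v_1|| = 1).

λ_1 = 10,  λ_2 = 8,  λ_3 = 7;  v_1 ≈ (0.4082, -0.8165, -0.4082)


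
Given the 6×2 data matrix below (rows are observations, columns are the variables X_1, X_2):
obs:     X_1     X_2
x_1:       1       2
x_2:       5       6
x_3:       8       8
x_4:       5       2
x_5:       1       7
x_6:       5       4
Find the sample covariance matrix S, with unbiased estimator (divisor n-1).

Step 1 — column means:
  mean(X_1) = (1 + 5 + 8 + 5 + 1 + 5) / 6 = 25/6 = 4.1667
  mean(X_2) = (2 + 6 + 8 + 2 + 7 + 4) / 6 = 29/6 = 4.8333

Step 2 — sample covariance S[i,j] = (1/(n-1)) · Σ_k (x_{k,i} - mean_i) · (x_{k,j} - mean_j), with n-1 = 5.
  S[X_1,X_1] = ((-3.1667)·(-3.1667) + (0.8333)·(0.8333) + (3.8333)·(3.8333) + (0.8333)·(0.8333) + (-3.1667)·(-3.1667) + (0.8333)·(0.8333)) / 5 = 36.8333/5 = 7.3667
  S[X_1,X_2] = ((-3.1667)·(-2.8333) + (0.8333)·(1.1667) + (3.8333)·(3.1667) + (0.8333)·(-2.8333) + (-3.1667)·(2.1667) + (0.8333)·(-0.8333)) / 5 = 12.1667/5 = 2.4333
  S[X_2,X_2] = ((-2.8333)·(-2.8333) + (1.1667)·(1.1667) + (3.1667)·(3.1667) + (-2.8333)·(-2.8333) + (2.1667)·(2.1667) + (-0.8333)·(-0.8333)) / 5 = 32.8333/5 = 6.5667

S is symmetric (S[j,i] = S[i,j]). Assembling:

S = [[7.3667, 2.4333],
 [2.4333, 6.5667]]


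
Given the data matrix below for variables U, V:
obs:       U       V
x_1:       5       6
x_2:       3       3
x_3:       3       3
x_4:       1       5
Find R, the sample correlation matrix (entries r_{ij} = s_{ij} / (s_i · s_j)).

Step 1 — column means:
  mean(U) = (5 + 3 + 3 + 1) / 4 = 12/4 = 3
  mean(V) = (6 + 3 + 3 + 5) / 4 = 17/4 = 4.25

Step 2 — sample variances and covariances s[i,j] = (1/(n-1)) · Σ_k (x_{k,i} - mean_i) · (x_{k,j} - mean_j), with n-1 = 3:
  s[U,U] = ((2)·(2) + (0)·(0) + (0)·(0) + (-2)·(-2)) / 3 = 8/3 = 2.6667
  s[U,V] = ((2)·(1.75) + (0)·(-1.25) + (0)·(-1.25) + (-2)·(0.75)) / 3 = 2/3 = 0.6667
  s[V,V] = ((1.75)·(1.75) + (-1.25)·(-1.25) + (-1.25)·(-1.25) + (0.75)·(0.75)) / 3 = 6.75/3 = 2.25
  Sample standard deviations s_i = √(s[i,i]):
  s(U) = √(2.6667) = 1.633
  s(V) = √(2.25) = 1.5

Step 3 — r_{ij} = s_{ij} / (s_i · s_j):
  r[U,U] = 1 (diagonal).
  r[U,V] = 0.6667 / (1.633 · 1.5) = 0.6667 / 2.4495 = 0.2722
  r[V,V] = 1 (diagonal).

R is symmetric with unit diagonal. Assembling:

R = [[1, 0.2722],
 [0.2722, 1]]


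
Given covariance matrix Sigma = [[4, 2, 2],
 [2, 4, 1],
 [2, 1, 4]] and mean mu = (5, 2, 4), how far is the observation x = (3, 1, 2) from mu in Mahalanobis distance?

Step 1 — centre the observation: (x - mu) = (-2, -1, -2).

Step 2 — invert Sigma (cofactor / det for 3×3, or solve directly):
  Sigma^{-1} = [[0.4167, -0.1667, -0.1667],
 [-0.1667, 0.3333, 0],
 [-0.1667, 0, 0.3333]].

Step 3 — form the quadratic (x - mu)^T · Sigma^{-1} · (x - mu):
  Sigma^{-1} · (x - mu) = (-0.3333, 0, -0.3333).
  (x - mu)^T · [Sigma^{-1} · (x - mu)] = (-2)·(-0.3333) + (-1)·(0) + (-2)·(-0.3333) = 1.3333.

Step 4 — take square root: d = √(1.3333) ≈ 1.1547.

d(x, mu) = √(1.3333) ≈ 1.1547


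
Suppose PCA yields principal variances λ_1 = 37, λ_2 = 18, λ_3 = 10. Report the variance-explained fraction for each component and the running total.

Step 1 — total variance = trace(Sigma) = Σ λ_i = 37 + 18 + 10 = 65.

Step 2 — fraction explained by component i = λ_i / Σ λ:
  PC1: 37/65 = 0.5692
  PC2: 18/65 = 0.2769
  PC3: 10/65 = 0.1538

Step 3 — cumulative fraction after k components = (λ_1 + ... + λ_k) / Σ λ:
  k = 1: 37/65 = 0.5692
  k = 2: (37 + 18)/65 = 55/65 = 0.8462
  k = 3: (37 + 18 + 10)/65 = 65/65 = 1

Summary (fraction, with percent):

explained: PC1 0.5692 (56.92%), PC2 0.2769 (27.69%), PC3 0.1538 (15.38%);  cumulative: 0.5692, 0.8462, 1


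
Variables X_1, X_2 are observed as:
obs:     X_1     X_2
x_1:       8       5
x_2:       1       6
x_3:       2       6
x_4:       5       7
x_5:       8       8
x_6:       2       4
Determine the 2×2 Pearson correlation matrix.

Step 1 — column means:
  mean(X_1) = (8 + 1 + 2 + 5 + 8 + 2) / 6 = 26/6 = 4.3333
  mean(X_2) = (5 + 6 + 6 + 7 + 8 + 4) / 6 = 36/6 = 6

Step 2 — sample variances and covariances s[i,j] = (1/(n-1)) · Σ_k (x_{k,i} - mean_i) · (x_{k,j} - mean_j), with n-1 = 5:
  s[X_1,X_1] = ((3.6667)·(3.6667) + (-3.3333)·(-3.3333) + (-2.3333)·(-2.3333) + (0.6667)·(0.6667) + (3.6667)·(3.6667) + (-2.3333)·(-2.3333)) / 5 = 49.3333/5 = 9.8667
  s[X_1,X_2] = ((3.6667)·(-1) + (-3.3333)·(0) + (-2.3333)·(0) + (0.6667)·(1) + (3.6667)·(2) + (-2.3333)·(-2)) / 5 = 9/5 = 1.8
  s[X_2,X_2] = ((-1)·(-1) + (0)·(0) + (0)·(0) + (1)·(1) + (2)·(2) + (-2)·(-2)) / 5 = 10/5 = 2
  Sample standard deviations s_i = √(s[i,i]):
  s(X_1) = √(9.8667) = 3.1411
  s(X_2) = √(2) = 1.4142

Step 3 — r_{ij} = s_{ij} / (s_i · s_j):
  r[X_1,X_1] = 1 (diagonal).
  r[X_1,X_2] = 1.8 / (3.1411 · 1.4142) = 1.8 / 4.4422 = 0.4052
  r[X_2,X_2] = 1 (diagonal).

R is symmetric with unit diagonal. Assembling:

R = [[1, 0.4052],
 [0.4052, 1]]


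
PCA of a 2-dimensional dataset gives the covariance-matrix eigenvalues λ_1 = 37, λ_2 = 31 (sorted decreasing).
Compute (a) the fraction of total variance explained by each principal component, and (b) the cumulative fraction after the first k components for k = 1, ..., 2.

Step 1 — total variance = trace(Sigma) = Σ λ_i = 37 + 31 = 68.

Step 2 — fraction explained by component i = λ_i / Σ λ:
  PC1: 37/68 = 0.5441
  PC2: 31/68 = 0.4559

Step 3 — cumulative fraction after k components = (λ_1 + ... + λ_k) / Σ λ:
  k = 1: 37/68 = 0.5441
  k = 2: (37 + 31)/68 = 68/68 = 1

Summary (fraction, with percent):

explained: PC1 0.5441 (54.41%), PC2 0.4559 (45.59%);  cumulative: 0.5441, 1


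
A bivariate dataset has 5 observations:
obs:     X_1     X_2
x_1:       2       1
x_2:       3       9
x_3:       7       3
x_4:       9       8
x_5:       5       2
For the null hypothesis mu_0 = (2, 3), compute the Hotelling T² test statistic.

Step 1 — sample mean vector:
  mean(X_1) = (2 + 3 + 7 + 9 + 5) / 5 = 26/5 = 5.2
  mean(X_2) = (1 + 9 + 3 + 8 + 2) / 5 = 23/5 = 4.6
  x̄ = (5.2, 4.6),  deviation x̄ - mu_0 = (5.2, 4.6) - (2, 3) = (3.2, 1.6).

Step 2 — sample covariance matrix, S[i,j] = (1/(n-1)) · Σ_k (x_{k,i} - mean_i) · (x_{k,j} - mean_j), divisor n-1 = 4:
  S[X_1,X_1] = ((-3.2)·(-3.2) + (-2.2)·(-2.2) + (1.8)·(1.8) + (3.8)·(3.8) + (-0.2)·(-0.2)) / 4 = 32.8/4 = 8.2
  S[X_1,X_2] = ((-3.2)·(-3.6) + (-2.2)·(4.4) + (1.8)·(-1.6) + (3.8)·(3.4) + (-0.2)·(-2.6)) / 4 = 12.4/4 = 3.1
  S[X_2,X_2] = ((-3.6)·(-3.6) + (4.4)·(4.4) + (-1.6)·(-1.6) + (3.4)·(3.4) + (-2.6)·(-2.6)) / 4 = 53.2/4 = 13.3
  S = [[8.2, 3.1],
 [3.1, 13.3]].

Step 3 — invert S. det(S) = 8.2·13.3 - (3.1)² = 99.45.
  S^{-1} = (1/det) · [[d, -b], [-b, a]] = [[0.1337, -0.0312],
 [-0.0312, 0.0825]].

Step 4 — quadratic form (x̄ - mu_0)^T · S^{-1} · (x̄ - mu_0):
  S^{-1} · (x̄ - mu_0) = (0.3781, 0.0322),
  (x̄ - mu_0)^T · [...] = (3.2)·(0.3781) + (1.6)·(0.0322) = 1.2613.

Step 5 — scale by n: T² = 5 · 1.2613 = 6.3067.

T² ≈ 6.3067


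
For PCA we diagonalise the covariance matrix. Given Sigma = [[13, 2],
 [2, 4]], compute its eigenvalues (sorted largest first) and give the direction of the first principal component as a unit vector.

Step 1 — characteristic polynomial of 2×2 Sigma:
  det(Sigma - λI) = λ² - trace · λ + det = 0.
  trace = 13 + 4 = 17, det = 13·4 - (2)² = 48.
Step 2 — discriminant:
  Δ = trace² - 4·det = 289 - 192 = 97.
Step 3 — eigenvalues:
  λ = (trace ± √Δ)/2 = (17 ± 9.8489)/2,
  λ_1 = 13.4244,  λ_2 = 3.5756.

Step 4 — unit eigenvector for λ_1: solve (Sigma - λ_1 I)v = 0. First row:
  (13 - 13.4244)·v_x + (2)·v_y = 0, i.e. (-0.4244)·v_x + (2)·v_y = 0,
  so v ∝ (b, λ_1 - a) = (2, 0.4244) = u.
  ||u|| = √((2)² + (0.4244)²) = √(4.1801) ≈ 2.0445,
  v_1 = u/||u|| ≈ (0.9782, 0.2076) (||v_1|| = 1).

λ_1 = 13.4244,  λ_2 = 3.5756;  v_1 ≈ (0.9782, 0.2076)


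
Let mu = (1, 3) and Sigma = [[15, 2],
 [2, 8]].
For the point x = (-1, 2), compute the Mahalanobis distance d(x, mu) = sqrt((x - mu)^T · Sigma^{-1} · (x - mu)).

Step 1 — centre the observation: (x - mu) = (-2, -1).

Step 2 — invert Sigma. det(Sigma) = 15·8 - (2)² = 116.
  Sigma^{-1} = (1/det) · [[d, -b], [-b, a]] = [[0.069, -0.0172],
 [-0.0172, 0.1293]].

Step 3 — form the quadratic (x - mu)^T · Sigma^{-1} · (x - mu):
  Sigma^{-1} · (x - mu) = (-0.1207, -0.0948).
  (x - mu)^T · [Sigma^{-1} · (x - mu)] = (-2)·(-0.1207) + (-1)·(-0.0948) = 0.3362.

Step 4 — take square root: d = √(0.3362) ≈ 0.5798.

d(x, mu) = √(0.3362) ≈ 0.5798


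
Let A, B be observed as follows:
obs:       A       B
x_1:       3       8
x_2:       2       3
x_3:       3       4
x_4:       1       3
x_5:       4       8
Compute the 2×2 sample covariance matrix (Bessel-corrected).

Step 1 — column means:
  mean(A) = (3 + 2 + 3 + 1 + 4) / 5 = 13/5 = 2.6
  mean(B) = (8 + 3 + 4 + 3 + 8) / 5 = 26/5 = 5.2

Step 2 — sample covariance S[i,j] = (1/(n-1)) · Σ_k (x_{k,i} - mean_i) · (x_{k,j} - mean_j), with n-1 = 4.
  S[A,A] = ((0.4)·(0.4) + (-0.6)·(-0.6) + (0.4)·(0.4) + (-1.6)·(-1.6) + (1.4)·(1.4)) / 4 = 5.2/4 = 1.3
  S[A,B] = ((0.4)·(2.8) + (-0.6)·(-2.2) + (0.4)·(-1.2) + (-1.6)·(-2.2) + (1.4)·(2.8)) / 4 = 9.4/4 = 2.35
  S[B,B] = ((2.8)·(2.8) + (-2.2)·(-2.2) + (-1.2)·(-1.2) + (-2.2)·(-2.2) + (2.8)·(2.8)) / 4 = 26.8/4 = 6.7

S is symmetric (S[j,i] = S[i,j]). Assembling:

S = [[1.3, 2.35],
 [2.35, 6.7]]


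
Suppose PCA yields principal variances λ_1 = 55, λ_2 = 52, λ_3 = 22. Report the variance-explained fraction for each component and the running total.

Step 1 — total variance = trace(Sigma) = Σ λ_i = 55 + 52 + 22 = 129.

Step 2 — fraction explained by component i = λ_i / Σ λ:
  PC1: 55/129 = 0.4264
  PC2: 52/129 = 0.4031
  PC3: 22/129 = 0.1705

Step 3 — cumulative fraction after k components = (λ_1 + ... + λ_k) / Σ λ:
  k = 1: 55/129 = 0.4264
  k = 2: (55 + 52)/129 = 107/129 = 0.8295
  k = 3: (55 + 52 + 22)/129 = 129/129 = 1

Summary (fraction, with percent):

explained: PC1 0.4264 (42.64%), PC2 0.4031 (40.31%), PC3 0.1705 (17.05%);  cumulative: 0.4264, 0.8295, 1


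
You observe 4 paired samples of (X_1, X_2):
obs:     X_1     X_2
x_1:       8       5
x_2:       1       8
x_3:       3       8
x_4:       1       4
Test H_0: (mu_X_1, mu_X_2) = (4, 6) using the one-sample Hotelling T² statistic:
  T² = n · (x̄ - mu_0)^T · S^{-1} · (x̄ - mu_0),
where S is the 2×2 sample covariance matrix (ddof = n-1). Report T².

Step 1 — sample mean vector:
  mean(X_1) = (8 + 1 + 3 + 1) / 4 = 13/4 = 3.25
  mean(X_2) = (5 + 8 + 8 + 4) / 4 = 25/4 = 6.25
  x̄ = (3.25, 6.25),  deviation x̄ - mu_0 = (3.25, 6.25) - (4, 6) = (-0.75, 0.25).

Step 2 — sample covariance matrix, S[i,j] = (1/(n-1)) · Σ_k (x_{k,i} - mean_i) · (x_{k,j} - mean_j), divisor n-1 = 3:
  S[X_1,X_1] = ((4.75)·(4.75) + (-2.25)·(-2.25) + (-0.25)·(-0.25) + (-2.25)·(-2.25)) / 3 = 32.75/3 = 10.9167
  S[X_1,X_2] = ((4.75)·(-1.25) + (-2.25)·(1.75) + (-0.25)·(1.75) + (-2.25)·(-2.25)) / 3 = -5.25/3 = -1.75
  S[X_2,X_2] = ((-1.25)·(-1.25) + (1.75)·(1.75) + (1.75)·(1.75) + (-2.25)·(-2.25)) / 3 = 12.75/3 = 4.25
  S = [[10.9167, -1.75],
 [-1.75, 4.25]].

Step 3 — invert S. det(S) = 10.9167·4.25 - (-1.75)² = 43.3333.
  S^{-1} = (1/det) · [[d, -b], [-b, a]] = [[0.0981, 0.0404],
 [0.0404, 0.2519]].

Step 4 — quadratic form (x̄ - mu_0)^T · S^{-1} · (x̄ - mu_0):
  S^{-1} · (x̄ - mu_0) = (-0.0635, 0.0327),
  (x̄ - mu_0)^T · [...] = (-0.75)·(-0.0635) + (0.25)·(0.0327) = 0.0558.

Step 5 — scale by n: T² = 4 · 0.0558 = 0.2231.

T² ≈ 0.2231


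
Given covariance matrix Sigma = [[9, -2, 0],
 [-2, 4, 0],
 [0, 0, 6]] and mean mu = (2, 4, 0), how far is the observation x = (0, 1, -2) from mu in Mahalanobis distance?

Step 1 — centre the observation: (x - mu) = (-2, -3, -2).

Step 2 — invert Sigma (cofactor / det for 3×3, or solve directly):
  Sigma^{-1} = [[0.125, 0.0625, 0],
 [0.0625, 0.2812, 0],
 [0, 0, 0.1667]].

Step 3 — form the quadratic (x - mu)^T · Sigma^{-1} · (x - mu):
  Sigma^{-1} · (x - mu) = (-0.4375, -0.9688, -0.3333).
  (x - mu)^T · [Sigma^{-1} · (x - mu)] = (-2)·(-0.4375) + (-3)·(-0.9688) + (-2)·(-0.3333) = 4.4479.

Step 4 — take square root: d = √(4.4479) ≈ 2.109.

d(x, mu) = √(4.4479) ≈ 2.109


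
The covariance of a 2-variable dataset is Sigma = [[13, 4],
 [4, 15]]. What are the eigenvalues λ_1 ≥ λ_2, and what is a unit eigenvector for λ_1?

Step 1 — characteristic polynomial of 2×2 Sigma:
  det(Sigma - λI) = λ² - trace · λ + det = 0.
  trace = 13 + 15 = 28, det = 13·15 - (4)² = 179.
Step 2 — discriminant:
  Δ = trace² - 4·det = 784 - 716 = 68.
Step 3 — eigenvalues:
  λ = (trace ± √Δ)/2 = (28 ± 8.2462)/2,
  λ_1 = 18.1231,  λ_2 = 9.8769.

Step 4 — unit eigenvector for λ_1: solve (Sigma - λ_1 I)v = 0. First row:
  (13 - 18.1231)·v_x + (4)·v_y = 0, i.e. (-5.1231)·v_x + (4)·v_y = 0,
  so v ∝ (b, λ_1 - a) = (4, 5.1231) = u.
  ||u|| = √((4)² + (5.1231)²) = √(42.2462) ≈ 6.4997,
  v_1 = u/||u|| ≈ (0.6154, 0.7882) (||v_1|| = 1).

λ_1 = 18.1231,  λ_2 = 9.8769;  v_1 ≈ (0.6154, 0.7882)


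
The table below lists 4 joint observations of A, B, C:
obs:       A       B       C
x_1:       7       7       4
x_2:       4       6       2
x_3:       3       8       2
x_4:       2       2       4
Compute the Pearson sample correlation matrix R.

Step 1 — column means:
  mean(A) = (7 + 4 + 3 + 2) / 4 = 16/4 = 4
  mean(B) = (7 + 6 + 8 + 2) / 4 = 23/4 = 5.75
  mean(C) = (4 + 2 + 2 + 4) / 4 = 12/4 = 3

Step 2 — sample variances and covariances s[i,j] = (1/(n-1)) · Σ_k (x_{k,i} - mean_i) · (x_{k,j} - mean_j), with n-1 = 3:
  s[A,A] = ((3)·(3) + (0)·(0) + (-1)·(-1) + (-2)·(-2)) / 3 = 14/3 = 4.6667
  s[A,B] = ((3)·(1.25) + (0)·(0.25) + (-1)·(2.25) + (-2)·(-3.75)) / 3 = 9/3 = 3
  s[A,C] = ((3)·(1) + (0)·(-1) + (-1)·(-1) + (-2)·(1)) / 3 = 2/3 = 0.6667
  s[B,B] = ((1.25)·(1.25) + (0.25)·(0.25) + (2.25)·(2.25) + (-3.75)·(-3.75)) / 3 = 20.75/3 = 6.9167
  s[B,C] = ((1.25)·(1) + (0.25)·(-1) + (2.25)·(-1) + (-3.75)·(1)) / 3 = -5/3 = -1.6667
  s[C,C] = ((1)·(1) + (-1)·(-1) + (-1)·(-1) + (1)·(1)) / 3 = 4/3 = 1.3333
  Sample standard deviations s_i = √(s[i,i]):
  s(A) = √(4.6667) = 2.1602
  s(B) = √(6.9167) = 2.63
  s(C) = √(1.3333) = 1.1547

Step 3 — r_{ij} = s_{ij} / (s_i · s_j):
  r[A,A] = 1 (diagonal).
  r[A,B] = 3 / (2.1602 · 2.63) = 3 / 5.6814 = 0.528
  r[A,C] = 0.6667 / (2.1602 · 1.1547) = 0.6667 / 2.4944 = 0.2673
  r[B,B] = 1 (diagonal).
  r[B,C] = -1.6667 / (2.63 · 1.1547) = -1.6667 / 3.0368 = -0.5488
  r[C,C] = 1 (diagonal).

R is symmetric with unit diagonal. Assembling:

R = [[1, 0.528, 0.2673],
 [0.528, 1, -0.5488],
 [0.2673, -0.5488, 1]]


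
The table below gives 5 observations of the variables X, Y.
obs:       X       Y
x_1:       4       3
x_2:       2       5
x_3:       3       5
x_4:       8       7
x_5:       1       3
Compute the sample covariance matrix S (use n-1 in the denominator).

Step 1 — column means:
  mean(X) = (4 + 2 + 3 + 8 + 1) / 5 = 18/5 = 3.6
  mean(Y) = (3 + 5 + 5 + 7 + 3) / 5 = 23/5 = 4.6

Step 2 — sample covariance S[i,j] = (1/(n-1)) · Σ_k (x_{k,i} - mean_i) · (x_{k,j} - mean_j), with n-1 = 4.
  S[X,X] = ((0.4)·(0.4) + (-1.6)·(-1.6) + (-0.6)·(-0.6) + (4.4)·(4.4) + (-2.6)·(-2.6)) / 4 = 29.2/4 = 7.3
  S[X,Y] = ((0.4)·(-1.6) + (-1.6)·(0.4) + (-0.6)·(0.4) + (4.4)·(2.4) + (-2.6)·(-1.6)) / 4 = 13.2/4 = 3.3
  S[Y,Y] = ((-1.6)·(-1.6) + (0.4)·(0.4) + (0.4)·(0.4) + (2.4)·(2.4) + (-1.6)·(-1.6)) / 4 = 11.2/4 = 2.8

S is symmetric (S[j,i] = S[i,j]). Assembling:

S = [[7.3, 3.3],
 [3.3, 2.8]]


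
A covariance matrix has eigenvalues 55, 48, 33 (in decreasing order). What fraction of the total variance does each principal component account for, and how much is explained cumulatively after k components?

Step 1 — total variance = trace(Sigma) = Σ λ_i = 55 + 48 + 33 = 136.

Step 2 — fraction explained by component i = λ_i / Σ λ:
  PC1: 55/136 = 0.4044
  PC2: 48/136 = 0.3529
  PC3: 33/136 = 0.2426

Step 3 — cumulative fraction after k components = (λ_1 + ... + λ_k) / Σ λ:
  k = 1: 55/136 = 0.4044
  k = 2: (55 + 48)/136 = 103/136 = 0.7574
  k = 3: (55 + 48 + 33)/136 = 136/136 = 1

Summary (fraction, with percent):

explained: PC1 0.4044 (40.44%), PC2 0.3529 (35.29%), PC3 0.2426 (24.26%);  cumulative: 0.4044, 0.7574, 1


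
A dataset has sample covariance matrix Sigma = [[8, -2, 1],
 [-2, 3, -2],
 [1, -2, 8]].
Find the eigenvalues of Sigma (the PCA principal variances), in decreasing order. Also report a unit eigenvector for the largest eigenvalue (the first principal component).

Step 1 — characteristic polynomial p(λ) = det(λI - Sigma) = λ³ - tr·λ² + c_1·λ - det, where tr = trace, c_1 = sum of the principal 2×2 minors, det = det(Sigma):
  tr = 8 + 3 + 8 = 19,
  c_1 = (8·3 - (-2)²) + (8·8 - (1)²) + (3·8 - (-2)²) = 20 + 63 + 20 = 103,
  det = 8·(3·8 - (-2)²) - (-2)·((-2)·8 - (-2)·(1)) + (1)·((-2)·(-2) - 3·(1)) = 8·(20) - (-2)·(-14) + (1)·(1) = 133.
  So p(λ) = λ³ - 19λ² + 103λ - 133.
Step 2 — look for an integer root (rational root theorem: any rational root is an integer divisor of 133). Testing λ = 7:
  p(7) = 343 - 931 + 721 - 133 = 0  ✓
  Dividing out (λ - 7): p(λ) = (λ - 7)(λ² - 12λ + 19).
Step 3 — remaining eigenvalues from the quadratic λ² - 12λ + 19 = 0:
  Δ = 12² - 4·19 = 144 - 76 = 68,  λ = (12 ± √68)/2 = (12 ± 8.2462)/2 ≈ 10.1231 or 1.8769.
  Sorted: λ_1 = 10.1231,  λ_2 = 7,  λ_3 = 1.8769  (check: sum = 19 = tr ✓).

Step 4 — unit eigenvector for λ_1 ≈ 10.1231: v spans the null space of (Sigma - λ_1 I), whose rows are
  r_1 = (-2.1231, -2, 1),  r_2 = (-2, -7.1231, -2),  r_3 = (1, -2, -2.1231).
  v is orthogonal to every row, so take v ∝ r_1 × r_2 = ((-2)·(-2) - (1)·(-7.1231), (1)·(-2) - (-2.1231)·(-2), (-2.1231)·(-7.1231) - (-2)·(-2)) ≈ (11.1231, -6.2462, 11.1231).
  Let u = (11.1231, -6.2462, 11.1231).
  ||u|| = √((11.1231)² + (-6.2462)² + (11.1231)²) = √(286.4621) ≈ 16.9252,  v_1 = u/||u|| ≈ (0.6572, -0.369, 0.6572) (||v_1|| = 1).

λ_1 = 10.1231,  λ_2 = 7,  λ_3 = 1.8769;  v_1 ≈ (0.6572, -0.369, 0.6572)


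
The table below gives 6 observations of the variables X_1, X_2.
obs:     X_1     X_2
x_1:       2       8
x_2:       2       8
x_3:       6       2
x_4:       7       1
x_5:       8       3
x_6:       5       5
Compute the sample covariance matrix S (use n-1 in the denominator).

Step 1 — column means:
  mean(X_1) = (2 + 2 + 6 + 7 + 8 + 5) / 6 = 30/6 = 5
  mean(X_2) = (8 + 8 + 2 + 1 + 3 + 5) / 6 = 27/6 = 4.5

Step 2 — sample covariance S[i,j] = (1/(n-1)) · Σ_k (x_{k,i} - mean_i) · (x_{k,j} - mean_j), with n-1 = 5.
  S[X_1,X_1] = ((-3)·(-3) + (-3)·(-3) + (1)·(1) + (2)·(2) + (3)·(3) + (0)·(0)) / 5 = 32/5 = 6.4
  S[X_1,X_2] = ((-3)·(3.5) + (-3)·(3.5) + (1)·(-2.5) + (2)·(-3.5) + (3)·(-1.5) + (0)·(0.5)) / 5 = -35/5 = -7
  S[X_2,X_2] = ((3.5)·(3.5) + (3.5)·(3.5) + (-2.5)·(-2.5) + (-3.5)·(-3.5) + (-1.5)·(-1.5) + (0.5)·(0.5)) / 5 = 45.5/5 = 9.1

S is symmetric (S[j,i] = S[i,j]). Assembling:

S = [[6.4, -7],
 [-7, 9.1]]


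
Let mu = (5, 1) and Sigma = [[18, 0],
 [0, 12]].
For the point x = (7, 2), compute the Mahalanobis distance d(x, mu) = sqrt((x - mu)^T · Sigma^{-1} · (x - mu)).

Step 1 — centre the observation: (x - mu) = (2, 1).

Step 2 — invert Sigma. det(Sigma) = 18·12 - (0)² = 216.
  Sigma^{-1} = (1/det) · [[d, -b], [-b, a]] = [[0.0556, 0],
 [0, 0.0833]].

Step 3 — form the quadratic (x - mu)^T · Sigma^{-1} · (x - mu):
  Sigma^{-1} · (x - mu) = (0.1111, 0.0833).
  (x - mu)^T · [Sigma^{-1} · (x - mu)] = (2)·(0.1111) + (1)·(0.0833) = 0.3056.

Step 4 — take square root: d = √(0.3056) ≈ 0.5528.

d(x, mu) = √(0.3056) ≈ 0.5528


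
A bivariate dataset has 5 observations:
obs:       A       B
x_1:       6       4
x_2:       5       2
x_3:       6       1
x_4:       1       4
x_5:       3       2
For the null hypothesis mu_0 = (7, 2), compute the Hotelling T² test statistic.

Step 1 — sample mean vector:
  mean(A) = (6 + 5 + 6 + 1 + 3) / 5 = 21/5 = 4.2
  mean(B) = (4 + 2 + 1 + 4 + 2) / 5 = 13/5 = 2.6
  x̄ = (4.2, 2.6),  deviation x̄ - mu_0 = (4.2, 2.6) - (7, 2) = (-2.8, 0.6).

Step 2 — sample covariance matrix, S[i,j] = (1/(n-1)) · Σ_k (x_{k,i} - mean_i) · (x_{k,j} - mean_j), divisor n-1 = 4:
  S[A,A] = ((1.8)·(1.8) + (0.8)·(0.8) + (1.8)·(1.8) + (-3.2)·(-3.2) + (-1.2)·(-1.2)) / 4 = 18.8/4 = 4.7
  S[A,B] = ((1.8)·(1.4) + (0.8)·(-0.6) + (1.8)·(-1.6) + (-3.2)·(1.4) + (-1.2)·(-0.6)) / 4 = -4.6/4 = -1.15
  S[B,B] = ((1.4)·(1.4) + (-0.6)·(-0.6) + (-1.6)·(-1.6) + (1.4)·(1.4) + (-0.6)·(-0.6)) / 4 = 7.2/4 = 1.8
  S = [[4.7, -1.15],
 [-1.15, 1.8]].

Step 3 — invert S. det(S) = 4.7·1.8 - (-1.15)² = 7.1375.
  S^{-1} = (1/det) · [[d, -b], [-b, a]] = [[0.2522, 0.1611],
 [0.1611, 0.6585]].

Step 4 — quadratic form (x̄ - mu_0)^T · S^{-1} · (x̄ - mu_0):
  S^{-1} · (x̄ - mu_0) = (-0.6095, -0.056),
  (x̄ - mu_0)^T · [...] = (-2.8)·(-0.6095) + (0.6)·(-0.056) = 1.6729.

Step 5 — scale by n: T² = 5 · 1.6729 = 8.3643.

T² ≈ 8.3643


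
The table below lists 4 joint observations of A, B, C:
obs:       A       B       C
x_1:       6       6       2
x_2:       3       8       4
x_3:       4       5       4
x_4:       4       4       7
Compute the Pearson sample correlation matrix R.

Step 1 — column means:
  mean(A) = (6 + 3 + 4 + 4) / 4 = 17/4 = 4.25
  mean(B) = (6 + 8 + 5 + 4) / 4 = 23/4 = 5.75
  mean(C) = (2 + 4 + 4 + 7) / 4 = 17/4 = 4.25

Step 2 — sample variances and covariances s[i,j] = (1/(n-1)) · Σ_k (x_{k,i} - mean_i) · (x_{k,j} - mean_j), with n-1 = 3:
  s[A,A] = ((1.75)·(1.75) + (-1.25)·(-1.25) + (-0.25)·(-0.25) + (-0.25)·(-0.25)) / 3 = 4.75/3 = 1.5833
  s[A,B] = ((1.75)·(0.25) + (-1.25)·(2.25) + (-0.25)·(-0.75) + (-0.25)·(-1.75)) / 3 = -1.75/3 = -0.5833
  s[A,C] = ((1.75)·(-2.25) + (-1.25)·(-0.25) + (-0.25)·(-0.25) + (-0.25)·(2.75)) / 3 = -4.25/3 = -1.4167
  s[B,B] = ((0.25)·(0.25) + (2.25)·(2.25) + (-0.75)·(-0.75) + (-1.75)·(-1.75)) / 3 = 8.75/3 = 2.9167
  s[B,C] = ((0.25)·(-2.25) + (2.25)·(-0.25) + (-0.75)·(-0.25) + (-1.75)·(2.75)) / 3 = -5.75/3 = -1.9167
  s[C,C] = ((-2.25)·(-2.25) + (-0.25)·(-0.25) + (-0.25)·(-0.25) + (2.75)·(2.75)) / 3 = 12.75/3 = 4.25
  Sample standard deviations s_i = √(s[i,i]):
  s(A) = √(1.5833) = 1.2583
  s(B) = √(2.9167) = 1.7078
  s(C) = √(4.25) = 2.0616

Step 3 — r_{ij} = s_{ij} / (s_i · s_j):
  r[A,A] = 1 (diagonal).
  r[A,B] = -0.5833 / (1.2583 · 1.7078) = -0.5833 / 2.149 = -0.2714
  r[A,C] = -1.4167 / (1.2583 · 2.0616) = -1.4167 / 2.5941 = -0.5461
  r[B,B] = 1 (diagonal).
  r[B,C] = -1.9167 / (1.7078 · 2.0616) = -1.9167 / 3.5208 = -0.5444
  r[C,C] = 1 (diagonal).

R is symmetric with unit diagonal. Assembling:

R = [[1, -0.2714, -0.5461],
 [-0.2714, 1, -0.5444],
 [-0.5461, -0.5444, 1]]


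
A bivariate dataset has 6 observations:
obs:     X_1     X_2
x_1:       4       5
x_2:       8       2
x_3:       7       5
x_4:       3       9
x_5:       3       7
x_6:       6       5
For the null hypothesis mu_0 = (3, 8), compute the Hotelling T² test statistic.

Step 1 — sample mean vector:
  mean(X_1) = (4 + 8 + 7 + 3 + 3 + 6) / 6 = 31/6 = 5.1667
  mean(X_2) = (5 + 2 + 5 + 9 + 7 + 5) / 6 = 33/6 = 5.5
  x̄ = (5.1667, 5.5),  deviation x̄ - mu_0 = (5.1667, 5.5) - (3, 8) = (2.1667, -2.5).

Step 2 — sample covariance matrix, S[i,j] = (1/(n-1)) · Σ_k (x_{k,i} - mean_i) · (x_{k,j} - mean_j), divisor n-1 = 5:
  S[X_1,X_1] = ((-1.1667)·(-1.1667) + (2.8333)·(2.8333) + (1.8333)·(1.8333) + (-2.1667)·(-2.1667) + (-2.1667)·(-2.1667) + (0.8333)·(0.8333)) / 5 = 22.8333/5 = 4.5667
  S[X_1,X_2] = ((-1.1667)·(-0.5) + (2.8333)·(-3.5) + (1.8333)·(-0.5) + (-2.1667)·(3.5) + (-2.1667)·(1.5) + (0.8333)·(-0.5)) / 5 = -21.5/5 = -4.3
  S[X_2,X_2] = ((-0.5)·(-0.5) + (-3.5)·(-3.5) + (-0.5)·(-0.5) + (3.5)·(3.5) + (1.5)·(1.5) + (-0.5)·(-0.5)) / 5 = 27.5/5 = 5.5
  S = [[4.5667, -4.3],
 [-4.3, 5.5]].

Step 3 — invert S. det(S) = 4.5667·5.5 - (-4.3)² = 6.6267.
  S^{-1} = (1/det) · [[d, -b], [-b, a]] = [[0.83, 0.6489],
 [0.6489, 0.6891]].

Step 4 — quadratic form (x̄ - mu_0)^T · S^{-1} · (x̄ - mu_0):
  S^{-1} · (x̄ - mu_0) = (0.1761, -0.3169),
  (x̄ - mu_0)^T · [...] = (2.1667)·(0.1761) + (-2.5)·(-0.3169) = 1.1737.

Step 5 — scale by n: T² = 6 · 1.1737 = 7.0423.

T² ≈ 7.0423


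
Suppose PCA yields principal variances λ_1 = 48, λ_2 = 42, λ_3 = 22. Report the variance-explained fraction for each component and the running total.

Step 1 — total variance = trace(Sigma) = Σ λ_i = 48 + 42 + 22 = 112.

Step 2 — fraction explained by component i = λ_i / Σ λ:
  PC1: 48/112 = 0.4286
  PC2: 42/112 = 0.375
  PC3: 22/112 = 0.1964

Step 3 — cumulative fraction after k components = (λ_1 + ... + λ_k) / Σ λ:
  k = 1: 48/112 = 0.4286
  k = 2: (48 + 42)/112 = 90/112 = 0.8036
  k = 3: (48 + 42 + 22)/112 = 112/112 = 1

Summary (fraction, with percent):

explained: PC1 0.4286 (42.86%), PC2 0.375 (37.5%), PC3 0.1964 (19.64%);  cumulative: 0.4286, 0.8036, 1


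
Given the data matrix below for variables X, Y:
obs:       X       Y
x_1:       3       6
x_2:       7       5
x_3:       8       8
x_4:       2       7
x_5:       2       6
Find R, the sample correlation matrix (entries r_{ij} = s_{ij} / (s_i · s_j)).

Step 1 — column means:
  mean(X) = (3 + 7 + 8 + 2 + 2) / 5 = 22/5 = 4.4
  mean(Y) = (6 + 5 + 8 + 7 + 6) / 5 = 32/5 = 6.4

Step 2 — sample variances and covariances s[i,j] = (1/(n-1)) · Σ_k (x_{k,i} - mean_i) · (x_{k,j} - mean_j), with n-1 = 4:
  s[X,X] = ((-1.4)·(-1.4) + (2.6)·(2.6) + (3.6)·(3.6) + (-2.4)·(-2.4) + (-2.4)·(-2.4)) / 4 = 33.2/4 = 8.3
  s[X,Y] = ((-1.4)·(-0.4) + (2.6)·(-1.4) + (3.6)·(1.6) + (-2.4)·(0.6) + (-2.4)·(-0.4)) / 4 = 2.2/4 = 0.55
  s[Y,Y] = ((-0.4)·(-0.4) + (-1.4)·(-1.4) + (1.6)·(1.6) + (0.6)·(0.6) + (-0.4)·(-0.4)) / 4 = 5.2/4 = 1.3
  Sample standard deviations s_i = √(s[i,i]):
  s(X) = √(8.3) = 2.881
  s(Y) = √(1.3) = 1.1402

Step 3 — r_{ij} = s_{ij} / (s_i · s_j):
  r[X,X] = 1 (diagonal).
  r[X,Y] = 0.55 / (2.881 · 1.1402) = 0.55 / 3.2848 = 0.1674
  r[Y,Y] = 1 (diagonal).

R is symmetric with unit diagonal. Assembling:

R = [[1, 0.1674],
 [0.1674, 1]]


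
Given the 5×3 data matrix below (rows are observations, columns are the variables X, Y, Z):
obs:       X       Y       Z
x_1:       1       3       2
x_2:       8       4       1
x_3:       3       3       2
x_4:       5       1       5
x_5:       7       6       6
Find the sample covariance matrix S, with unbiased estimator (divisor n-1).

Step 1 — column means:
  mean(X) = (1 + 8 + 3 + 5 + 7) / 5 = 24/5 = 4.8
  mean(Y) = (3 + 4 + 3 + 1 + 6) / 5 = 17/5 = 3.4
  mean(Z) = (2 + 1 + 2 + 5 + 6) / 5 = 16/5 = 3.2

Step 2 — sample covariance S[i,j] = (1/(n-1)) · Σ_k (x_{k,i} - mean_i) · (x_{k,j} - mean_j), with n-1 = 4.
  S[X,X] = ((-3.8)·(-3.8) + (3.2)·(3.2) + (-1.8)·(-1.8) + (0.2)·(0.2) + (2.2)·(2.2)) / 4 = 32.8/4 = 8.2
  S[X,Y] = ((-3.8)·(-0.4) + (3.2)·(0.6) + (-1.8)·(-0.4) + (0.2)·(-2.4) + (2.2)·(2.6)) / 4 = 9.4/4 = 2.35
  S[X,Z] = ((-3.8)·(-1.2) + (3.2)·(-2.2) + (-1.8)·(-1.2) + (0.2)·(1.8) + (2.2)·(2.8)) / 4 = 6.2/4 = 1.55
  S[Y,Y] = ((-0.4)·(-0.4) + (0.6)·(0.6) + (-0.4)·(-0.4) + (-2.4)·(-2.4) + (2.6)·(2.6)) / 4 = 13.2/4 = 3.3
  S[Y,Z] = ((-0.4)·(-1.2) + (0.6)·(-2.2) + (-0.4)·(-1.2) + (-2.4)·(1.8) + (2.6)·(2.8)) / 4 = 2.6/4 = 0.65
  S[Z,Z] = ((-1.2)·(-1.2) + (-2.2)·(-2.2) + (-1.2)·(-1.2) + (1.8)·(1.8) + (2.8)·(2.8)) / 4 = 18.8/4 = 4.7

S is symmetric (S[j,i] = S[i,j]). Assembling:

S = [[8.2, 2.35, 1.55],
 [2.35, 3.3, 0.65],
 [1.55, 0.65, 4.7]]


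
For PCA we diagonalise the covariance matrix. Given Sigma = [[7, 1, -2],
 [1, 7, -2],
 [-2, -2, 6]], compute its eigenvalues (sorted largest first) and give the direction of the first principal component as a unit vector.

Step 1 — characteristic polynomial p(λ) = det(λI - Sigma) = λ³ - tr·λ² + c_1·λ - det, where tr = trace, c_1 = sum of the principal 2×2 minors, det = det(Sigma):
  tr = 7 + 7 + 6 = 20,
  c_1 = (7·7 - (1)²) + (7·6 - (-2)²) + (7·6 - (-2)²) = 48 + 38 + 38 = 124,
  det = 7·(7·6 - (-2)²) - (1)·((1)·6 - (-2)·(-2)) + (-2)·((1)·(-2) - 7·(-2)) = 7·(38) - (1)·(2) + (-2)·(12) = 240.
  So p(λ) = λ³ - 20λ² + 124λ - 240.
Step 2 — look for an integer root (rational root theorem: any rational root is an integer divisor of 240). Testing λ = 4:
  p(4) = 64 - 320 + 496 - 240 = 0  ✓
  Dividing out (λ - 4): p(λ) = (λ - 4)(λ² - 16λ + 60).
Step 3 — remaining eigenvalues from the quadratic λ² - 16λ + 60 = 0:
  Δ = 16² - 4·60 = 256 - 240 = 16,  λ = (16 ± √16)/2 = (16 ± 4)/2 = 10 or 6.
  Sorted: λ_1 = 10,  λ_2 = 6,  λ_3 = 4  (check: sum = 20 = tr ✓).

Step 4 — unit eigenvector for λ_1 = 10: v spans the null space of (Sigma - λ_1 I), whose rows are
  r_1 = (-3, 1, -2),  r_2 = (1, -3, -2),  r_3 = (-2, -2, -4).
  v is orthogonal to every row, so take v ∝ r_1 × r_2 = ((1)·(-2) - (-2)·(-3), (-2)·(1) - (-3)·(-2), (-3)·(-3) - (1)·(1)) = (-8, -8, 8).
  Rescale (divide by 8; multiply by -1 so the first nonzero entry is positive): u = (1, 1, -1).
  ||u|| = √((1)² + (1)² + (-1)²) = √(3) ≈ 1.7321,  v_1 = u/||u|| ≈ (0.5774, 0.5774, -0.5774) (||v_1|| = 1).

λ_1 = 10,  λ_2 = 6,  λ_3 = 4;  v_1 ≈ (0.5774, 0.5774, -0.5774)


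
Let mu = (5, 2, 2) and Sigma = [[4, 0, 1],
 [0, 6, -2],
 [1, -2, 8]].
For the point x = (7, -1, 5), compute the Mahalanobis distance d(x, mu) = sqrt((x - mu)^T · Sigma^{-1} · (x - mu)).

Step 1 — centre the observation: (x - mu) = (2, -3, 3).

Step 2 — invert Sigma (cofactor / det for 3×3, or solve directly):
  Sigma^{-1} = [[0.2588, -0.0118, -0.0353],
 [-0.0118, 0.1824, 0.0471],
 [-0.0353, 0.0471, 0.1412]].

Step 3 — form the quadratic (x - mu)^T · Sigma^{-1} · (x - mu):
  Sigma^{-1} · (x - mu) = (0.4471, -0.4294, 0.2118).
  (x - mu)^T · [Sigma^{-1} · (x - mu)] = (2)·(0.4471) + (-3)·(-0.4294) + (3)·(0.2118) = 2.8176.

Step 4 — take square root: d = √(2.8176) ≈ 1.6786.

d(x, mu) = √(2.8176) ≈ 1.6786
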